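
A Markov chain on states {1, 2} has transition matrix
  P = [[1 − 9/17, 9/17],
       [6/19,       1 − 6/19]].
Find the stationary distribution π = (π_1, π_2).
π_1 = 34/91, π_2 = 57/91

Solve πP = π with π_1 + π_2 = 1. From πP = π: π_1 · (1 − 9/17) + π_2 · 6/19 = π_1 ⇒ π_2 · 6/19 = π_1 · 9/17 ⇒ π_2/π_1 = (9/17)/(6/19) = 57/34. Together with π_1 + π_2 = 1:
  π_1 = (6/19)/(9/17 + 6/19) = (6/19)/(273/323) = 34/91,
  π_2 = (9/17)/(9/17 + 6/19) = (9/17)/(273/323) = 57/91.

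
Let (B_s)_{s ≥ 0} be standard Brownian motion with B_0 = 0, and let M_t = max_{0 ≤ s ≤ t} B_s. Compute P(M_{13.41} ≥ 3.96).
P(M_{13.41} ≥ 3.96) = 2·P(B_{13.41} ≥ 3.96) = 2(1 − Φ(3.96/√13.41)) ≈ 0.2795

By the reflection principle for Brownian motion, P(M_t ≥ a) = 2 · P(B_t ≥ a) for a ≥ 0. Since B_t ~ N(0, t), P(B_t ≥ 3.96) = 1 − Φ(3.96/√t) = 1 − Φ(3.96/√13.41) = 1 − Φ(1.0814). So
  P(M_{13.41} ≥ 3.96) = 2(1 − Φ(1.0814)) ≈ 0.2795.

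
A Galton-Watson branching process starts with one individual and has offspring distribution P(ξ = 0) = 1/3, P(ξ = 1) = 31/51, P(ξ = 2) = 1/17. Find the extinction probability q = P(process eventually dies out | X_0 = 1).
q = 1

Mean offspring μ = 0·1/3 + 1·31/51 + 2·1/17 = 37/51 ≤ 1. For μ ≤ 1 with offspring not concentrated at 1, the Galton-Watson process goes extinct almost surely, so q = 1.
(Algebraic check: The pgf is f(s) = 1/3 + 31/51·s + 1/17·s². The extinction probability q is the smallest fixed point of f in [0, 1]. Setting s = f(s):
  1/17·s² + (31/51 − 1)·s + 1/3 = 0
  1/17·s² − (1/3 + 1/17)·s + 1/3 = 0
which factors as (s − 1)·(1/17·s − 1/3) = 0, giving roots s = 1 and s = (1/3)/(1/17) = 17/3. Since 17/3 ≥ 1, the smallest root in [0, 1] is s = 1.)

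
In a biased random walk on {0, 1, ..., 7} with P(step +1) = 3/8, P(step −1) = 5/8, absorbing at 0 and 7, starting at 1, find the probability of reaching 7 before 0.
P(hit 7 before 0) = (1 − (5/3)^1) / (1 − (5/3)^7) = 729/37969

Let u_k denote P(reach 7 before 0 | start at k). Boundary: u_0 = 0, u_7 = 1. Recurrence: u_k = 3/8·u_{k+1} + 5/8·u_{k-1} for 1 ≤ k ≤ 6. Try u_k = A + B·r^k with r = q/p = (5/8)/(3/8) = 5/3. Substitution satisfies the recurrence; boundary conditions give:
  u_k = (1 − r^k) / (1 − r^N) = (1 − (5/3)^1) / (1 − (5/3)^7) = 729/37969.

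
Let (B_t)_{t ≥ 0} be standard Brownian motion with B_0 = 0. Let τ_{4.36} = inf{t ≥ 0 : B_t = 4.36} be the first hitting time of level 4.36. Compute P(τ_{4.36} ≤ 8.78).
P(τ_{4.36} ≤ 8.78) = 2(1 − Φ(4.36/√8.78)) = 2(1 − Φ(1.4714)) ≈ 0.1412

By the reflection principle for standard BM, P(τ_b ≤ t) = 2 · P(B_t ≥ b). Since B_t ~ N(0, t), P(B_t ≥ 4.36) = 1 − Φ(4.36/√t) = 1 − Φ(4.36/√8.78) = 1 − Φ(1.4714) ≈ 0.07059. Doubling: P(τ_{4.36} ≤ 8.78) ≈ 2 · 0.07059 = 0.14118 ≈ 0.1412.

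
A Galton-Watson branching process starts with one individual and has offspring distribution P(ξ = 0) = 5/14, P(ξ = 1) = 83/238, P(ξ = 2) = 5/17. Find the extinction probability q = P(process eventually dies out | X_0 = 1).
q = 1

Mean offspring μ = 0·5/14 + 1·83/238 + 2·5/17 = 223/238 ≤ 1. For μ ≤ 1 with offspring not concentrated at 1, the Galton-Watson process goes extinct almost surely, so q = 1.
(Algebraic check: The pgf is f(s) = 5/14 + 83/238·s + 5/17·s². The extinction probability q is the smallest fixed point of f in [0, 1]. Setting s = f(s):
  5/17·s² + (83/238 − 1)·s + 5/14 = 0
  5/17·s² − (5/14 + 5/17)·s + 5/14 = 0
which factors as (s − 1)·(5/17·s − 5/14) = 0, giving roots s = 1 and s = (5/14)/(5/17) = 17/14. Since 17/14 ≥ 1, the smallest root in [0, 1] is s = 1.)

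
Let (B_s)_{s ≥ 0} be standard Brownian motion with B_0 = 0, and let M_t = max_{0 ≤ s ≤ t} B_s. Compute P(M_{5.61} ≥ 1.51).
P(M_{5.61} ≥ 1.51) = 2·P(B_{5.61} ≥ 1.51) = 2(1 − Φ(1.51/√5.61)) ≈ 0.5238

By the reflection principle for Brownian motion, P(M_t ≥ a) = 2 · P(B_t ≥ a) for a ≥ 0. Since B_t ~ N(0, t), P(B_t ≥ 1.51) = 1 − Φ(1.51/√t) = 1 − Φ(1.51/√5.61) = 1 − Φ(0.6375). So
  P(M_{5.61} ≥ 1.51) = 2(1 − Φ(0.6375)) ≈ 0.5238.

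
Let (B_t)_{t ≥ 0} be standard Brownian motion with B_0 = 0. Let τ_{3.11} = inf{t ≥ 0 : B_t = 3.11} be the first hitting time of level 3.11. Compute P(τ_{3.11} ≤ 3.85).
P(τ_{3.11} ≤ 3.85) = 2(1 − Φ(3.11/√3.85)) = 2(1 − Φ(1.5850)) ≈ 0.1130

By the reflection principle for standard BM, P(τ_b ≤ t) = 2 · P(B_t ≥ b). Since B_t ~ N(0, t), P(B_t ≥ 3.11) = 1 − Φ(3.11/√t) = 1 − Φ(3.11/√3.85) = 1 − Φ(1.5850) ≈ 0.05648. Doubling: P(τ_{3.11} ≤ 3.85) ≈ 2 · 0.05648 = 0.11296 ≈ 0.1130.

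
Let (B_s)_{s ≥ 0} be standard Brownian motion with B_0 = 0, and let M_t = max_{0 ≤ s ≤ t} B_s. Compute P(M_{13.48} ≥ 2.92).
P(M_{13.48} ≥ 2.92) = 2·P(B_{13.48} ≥ 2.92) = 2(1 − Φ(2.92/√13.48)) ≈ 0.4264

By the reflection principle for Brownian motion, P(M_t ≥ a) = 2 · P(B_t ≥ a) for a ≥ 0. Since B_t ~ N(0, t), P(B_t ≥ 2.92) = 1 − Φ(2.92/√t) = 1 − Φ(2.92/√13.48) = 1 − Φ(0.7953). So
  P(M_{13.48} ≥ 2.92) = 2(1 − Φ(0.7953)) ≈ 0.4264.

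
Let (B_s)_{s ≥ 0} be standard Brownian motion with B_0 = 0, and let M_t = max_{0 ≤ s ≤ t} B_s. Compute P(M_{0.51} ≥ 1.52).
P(M_{0.51} ≥ 1.52) = 2·P(B_{0.51} ≥ 1.52) = 2(1 − Φ(1.52/√0.51)) ≈ 0.0333

By the reflection principle for Brownian motion, P(M_t ≥ a) = 2 · P(B_t ≥ a) for a ≥ 0. Since B_t ~ N(0, t), P(B_t ≥ 1.52) = 1 − Φ(1.52/√t) = 1 − Φ(1.52/√0.51) = 1 − Φ(2.1284). So
  P(M_{0.51} ≥ 1.52) = 2(1 − Φ(2.1284)) ≈ 0.0333.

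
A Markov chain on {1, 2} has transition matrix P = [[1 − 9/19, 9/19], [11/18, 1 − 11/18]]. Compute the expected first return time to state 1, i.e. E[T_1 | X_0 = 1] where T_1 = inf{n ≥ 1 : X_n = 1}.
E[T_1 | X_0 = 1] = 1/π_1 = 371/209

For an irreducible recurrent Markov chain with stationary distribution π, E[T_i | X_0 = i] = 1/π_i (Kac's formula). Here π_1 = (11/18)/(9/19 + 11/18) = (11/18)/(371/342) = 209/371, so E[T_1 | X_0 = 1] = 1/π_1 = (9/19 + 11/18)/(11/18) = (371/342)/(11/18) = 371/209.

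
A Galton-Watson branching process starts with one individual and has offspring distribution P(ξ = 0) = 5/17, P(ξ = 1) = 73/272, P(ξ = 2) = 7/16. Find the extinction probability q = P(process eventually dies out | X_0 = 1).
q = 80/119

The pgf is f(s) = 5/17 + 73/272·s + 7/16·s². The extinction probability q is the smallest fixed point of f in [0, 1]. Setting s = f(s):
  7/16·s² + (73/272 − 1)·s + 5/17 = 0
  7/16·s² − (5/17 + 7/16)·s + 5/17 = 0
which factors as (s − 1)·(7/16·s − 5/17) = 0, giving roots s = 1 and s = (5/17)/(7/16) = 80/119.
Mean offspring μ = 73/272 + 2·7/16 = 311/272 > 1 (supercritical), so q < 1. The extinction probability is the smaller root: q = (5/17)/(7/16) = 80/119.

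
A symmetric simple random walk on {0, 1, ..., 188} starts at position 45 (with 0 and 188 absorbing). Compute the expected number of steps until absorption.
E[τ | X_0 = 45] = 6435

Let v_k = E[τ | X_0 = k]. Boundary: v_0 = v_188 = 0. Recurrence: v_k = 1 + (v_{k-1} + v_{k+1})/2 for 1 ≤ k ≤ 187. The particular solution to v_k − (v_{k-1} + v_{k+1})/2 = 1 is v_k = −k^2. Adding homogeneous solution A + B k and matching boundaries gives v_k = k (188 − k). Substituting k = 45: v_45 = 45 · 143 = 6435.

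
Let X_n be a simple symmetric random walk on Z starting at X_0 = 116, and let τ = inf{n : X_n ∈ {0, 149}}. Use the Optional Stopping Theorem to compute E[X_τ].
E[X_τ] = 116

X_n is a martingale and τ is a bounded-mean stopping time (indeed τ is finite a.s. with bounded expectation since the walk is in a bounded region). By the OST, E[X_τ] = E[X_0] = 116. Equivalently: E[X_τ] = 149 · P(hit 149 first) + 0 · P(hit 0 first) = 149 · (116/149) = 116.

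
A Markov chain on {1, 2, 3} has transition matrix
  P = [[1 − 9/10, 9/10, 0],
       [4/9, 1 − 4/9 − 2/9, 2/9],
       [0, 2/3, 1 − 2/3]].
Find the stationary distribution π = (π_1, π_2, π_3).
π = (10/37, 81/148, 27/148)

This is a birth-death chain on three states, which satisfies detailed balance: π_1 · P_{12} = π_2 · P_{21} and π_2 · P_{23} = π_3 · P_{32}.
From π_1 · 9/10 = π_2 · 4/9: π_2/π_1 = (9/10)/(4/9) = 81/40.
From π_2 · 2/9 = π_3 · 2/3: π_3/π_2 = (2/9)/(2/3) = 1/3.
Take π_1 proportional to 1; then unnormalized π = (1, 81/40, 27/40). Normalize by dividing by the sum 37/10:
  π = (10/37, 81/148, 27/148).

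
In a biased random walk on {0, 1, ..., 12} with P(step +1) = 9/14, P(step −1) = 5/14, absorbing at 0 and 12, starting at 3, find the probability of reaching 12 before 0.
P(hit 12 before 0) = (1 − (5/9)^3) / (1 − (5/9)^12) = 387420489/467194364

Let u_k denote P(reach 12 before 0 | start at k). Boundary: u_0 = 0, u_12 = 1. Recurrence: u_k = 9/14·u_{k+1} + 5/14·u_{k-1} for 1 ≤ k ≤ 11. Try u_k = A + B·r^k with r = q/p = (5/14)/(9/14) = 5/9. Substitution satisfies the recurrence; boundary conditions give:
  u_k = (1 − r^k) / (1 − r^N) = (1 − (5/9)^3) / (1 − (5/9)^12) = 387420489/467194364.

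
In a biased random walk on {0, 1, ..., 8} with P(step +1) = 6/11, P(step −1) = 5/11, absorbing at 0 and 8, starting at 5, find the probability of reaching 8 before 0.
P(hit 8 before 0) = (1 − (5/6)^5) / (1 − (5/6)^8) = 1004616/1288991

Let u_k denote P(reach 8 before 0 | start at k). Boundary: u_0 = 0, u_8 = 1. Recurrence: u_k = 6/11·u_{k+1} + 5/11·u_{k-1} for 1 ≤ k ≤ 7. Try u_k = A + B·r^k with r = q/p = (5/11)/(6/11) = 5/6. Substitution satisfies the recurrence; boundary conditions give:
  u_k = (1 − r^k) / (1 − r^N) = (1 − (5/6)^5) / (1 − (5/6)^8) = 1004616/1288991.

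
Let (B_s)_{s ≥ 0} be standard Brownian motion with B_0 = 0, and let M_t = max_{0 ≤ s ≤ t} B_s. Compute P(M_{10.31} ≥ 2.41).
P(M_{10.31} ≥ 2.41) = 2·P(B_{10.31} ≥ 2.41) = 2(1 − Φ(2.41/√10.31)) ≈ 0.4529

By the reflection principle for Brownian motion, P(M_t ≥ a) = 2 · P(B_t ≥ a) for a ≥ 0. Since B_t ~ N(0, t), P(B_t ≥ 2.41) = 1 − Φ(2.41/√t) = 1 − Φ(2.41/√10.31) = 1 − Φ(0.7506). So
  P(M_{10.31} ≥ 2.41) = 2(1 − Φ(0.7506)) ≈ 0.4529.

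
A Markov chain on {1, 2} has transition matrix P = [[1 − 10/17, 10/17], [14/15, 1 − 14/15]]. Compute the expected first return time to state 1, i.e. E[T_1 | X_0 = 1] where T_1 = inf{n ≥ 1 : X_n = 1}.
E[T_1 | X_0 = 1] = 1/π_1 = 194/119

For an irreducible recurrent Markov chain with stationary distribution π, E[T_i | X_0 = i] = 1/π_i (Kac's formula). Here π_1 = (14/15)/(10/17 + 14/15) = (14/15)/(388/255) = 119/194, so E[T_1 | X_0 = 1] = 1/π_1 = (10/17 + 14/15)/(14/15) = (388/255)/(14/15) = 194/119.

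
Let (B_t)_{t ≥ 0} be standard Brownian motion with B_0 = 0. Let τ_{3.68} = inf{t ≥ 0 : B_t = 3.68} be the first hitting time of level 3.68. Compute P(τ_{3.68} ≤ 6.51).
P(τ_{3.68} ≤ 6.51) = 2(1 − Φ(3.68/√6.51)) = 2(1 − Φ(1.4423)) ≈ 0.1492

By the reflection principle for standard BM, P(τ_b ≤ t) = 2 · P(B_t ≥ b). Since B_t ~ N(0, t), P(B_t ≥ 3.68) = 1 − Φ(3.68/√t) = 1 − Φ(3.68/√6.51) = 1 − Φ(1.4423) ≈ 0.07461. Doubling: P(τ_{3.68} ≤ 6.51) ≈ 2 · 0.07461 = 0.14922 ≈ 0.1492.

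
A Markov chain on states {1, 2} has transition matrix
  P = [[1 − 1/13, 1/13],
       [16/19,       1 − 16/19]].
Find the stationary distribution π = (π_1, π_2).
π_1 = 208/227, π_2 = 19/227

Solve πP = π with π_1 + π_2 = 1. From πP = π: π_1 · (1 − 1/13) + π_2 · 16/19 = π_1 ⇒ π_2 · 16/19 = π_1 · 1/13 ⇒ π_2/π_1 = (1/13)/(16/19) = 19/208. Together with π_1 + π_2 = 1:
  π_1 = (16/19)/(1/13 + 16/19) = (16/19)/(227/247) = 208/227,
  π_2 = (1/13)/(1/13 + 16/19) = (1/13)/(227/247) = 19/227.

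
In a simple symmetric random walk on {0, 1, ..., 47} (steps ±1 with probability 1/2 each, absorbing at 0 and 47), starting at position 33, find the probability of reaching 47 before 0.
P(hit 47 before 0) = 33/47

Let u_k = P(hit 47 before 0 | start at k). Then u_0 = 0, u_47 = 1, and u_k = u_{k-1}/2 + u_{k+1}/2 for 1 ≤ k ≤ 46. This harmonic recurrence is solved by u_k = k/47, giving u_33 = 33/47.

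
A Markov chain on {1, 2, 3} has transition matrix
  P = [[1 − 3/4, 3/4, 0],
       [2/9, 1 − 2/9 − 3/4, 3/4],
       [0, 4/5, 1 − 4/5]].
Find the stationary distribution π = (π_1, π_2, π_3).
π = (128/965, 432/965, 81/193)

This is a birth-death chain on three states, which satisfies detailed balance: π_1 · P_{12} = π_2 · P_{21} and π_2 · P_{23} = π_3 · P_{32}.
From π_1 · 3/4 = π_2 · 2/9: π_2/π_1 = (3/4)/(2/9) = 27/8.
From π_2 · 3/4 = π_3 · 4/5: π_3/π_2 = (3/4)/(4/5) = 15/16.
Take π_1 proportional to 1; then unnormalized π = (1, 27/8, 405/128). Normalize by dividing by the sum 965/128:
  π = (128/965, 432/965, 81/193).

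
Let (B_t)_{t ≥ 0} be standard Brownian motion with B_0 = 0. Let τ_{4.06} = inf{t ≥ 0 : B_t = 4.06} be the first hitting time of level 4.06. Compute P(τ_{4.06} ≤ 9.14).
P(τ_{4.06} ≤ 9.14) = 2(1 − Φ(4.06/√9.14)) = 2(1 − Φ(1.3429)) ≈ 0.1793

By the reflection principle for standard BM, P(τ_b ≤ t) = 2 · P(B_t ≥ b). Since B_t ~ N(0, t), P(B_t ≥ 4.06) = 1 − Φ(4.06/√t) = 1 − Φ(4.06/√9.14) = 1 − Φ(1.3429) ≈ 0.08965. Doubling: P(τ_{4.06} ≤ 9.14) ≈ 2 · 0.08965 = 0.17930 ≈ 0.1793.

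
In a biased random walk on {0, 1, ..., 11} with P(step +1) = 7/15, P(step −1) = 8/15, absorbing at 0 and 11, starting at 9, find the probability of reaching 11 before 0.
P(hit 11 before 0) = (1 − (8/7)^9) / (1 − (8/7)^11) = 4599341929/6612607849

Let u_k denote P(reach 11 before 0 | start at k). Boundary: u_0 = 0, u_11 = 1. Recurrence: u_k = 7/15·u_{k+1} + 8/15·u_{k-1} for 1 ≤ k ≤ 10. Try u_k = A + B·r^k with r = q/p = (8/15)/(7/15) = 8/7. Substitution satisfies the recurrence; boundary conditions give:
  u_k = (1 − r^k) / (1 − r^N) = (1 − (8/7)^9) / (1 − (8/7)^11) = 4599341929/6612607849.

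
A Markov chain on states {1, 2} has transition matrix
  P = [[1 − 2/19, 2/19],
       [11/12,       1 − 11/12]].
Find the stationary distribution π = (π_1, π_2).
π_1 = 209/233, π_2 = 24/233

Solve πP = π with π_1 + π_2 = 1. From πP = π: π_1 · (1 − 2/19) + π_2 · 11/12 = π_1 ⇒ π_2 · 11/12 = π_1 · 2/19 ⇒ π_2/π_1 = (2/19)/(11/12) = 24/209. Together with π_1 + π_2 = 1:
  π_1 = (11/12)/(2/19 + 11/12) = (11/12)/(233/228) = 209/233,
  π_2 = (2/19)/(2/19 + 11/12) = (2/19)/(233/228) = 24/233.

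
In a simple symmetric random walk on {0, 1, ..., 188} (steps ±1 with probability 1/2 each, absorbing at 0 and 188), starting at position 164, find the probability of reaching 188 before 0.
P(hit 188 before 0) = 164/188 = 41/47

Let u_k = P(hit 188 before 0 | start at k). Then u_0 = 0, u_188 = 1, and u_k = u_{k-1}/2 + u_{k+1}/2 for 1 ≤ k ≤ 187. This harmonic recurrence is solved by u_k = k/188, giving u_164 = 164/188 = 41/47.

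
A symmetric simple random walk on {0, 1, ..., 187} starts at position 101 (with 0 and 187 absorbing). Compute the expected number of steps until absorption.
E[τ | X_0 = 101] = 8686

Let v_k = E[τ | X_0 = k]. Boundary: v_0 = v_187 = 0. Recurrence: v_k = 1 + (v_{k-1} + v_{k+1})/2 for 1 ≤ k ≤ 186. The particular solution to v_k − (v_{k-1} + v_{k+1})/2 = 1 is v_k = −k^2. Adding homogeneous solution A + B k and matching boundaries gives v_k = k (187 − k). Substituting k = 101: v_101 = 101 · 86 = 8686.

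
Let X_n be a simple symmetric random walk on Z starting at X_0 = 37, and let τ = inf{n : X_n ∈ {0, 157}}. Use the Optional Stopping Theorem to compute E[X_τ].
E[X_τ] = 37

X_n is a martingale and τ is a bounded-mean stopping time (indeed τ is finite a.s. with bounded expectation since the walk is in a bounded region). By the OST, E[X_τ] = E[X_0] = 37. Equivalently: E[X_τ] = 157 · P(hit 157 first) + 0 · P(hit 0 first) = 157 · (37/157) = 37.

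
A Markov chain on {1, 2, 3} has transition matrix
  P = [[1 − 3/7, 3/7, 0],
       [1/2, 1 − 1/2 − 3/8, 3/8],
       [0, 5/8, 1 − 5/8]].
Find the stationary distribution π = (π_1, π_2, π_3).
π = (35/83, 30/83, 18/83)

This is a birth-death chain on three states, which satisfies detailed balance: π_1 · P_{12} = π_2 · P_{21} and π_2 · P_{23} = π_3 · P_{32}.
From π_1 · 3/7 = π_2 · 1/2: π_2/π_1 = (3/7)/(1/2) = 6/7.
From π_2 · 3/8 = π_3 · 5/8: π_3/π_2 = (3/8)/(5/8) = 3/5.
Take π_1 proportional to 1; then unnormalized π = (1, 6/7, 18/35). Normalize by dividing by the sum 83/35:
  π = (35/83, 30/83, 18/83).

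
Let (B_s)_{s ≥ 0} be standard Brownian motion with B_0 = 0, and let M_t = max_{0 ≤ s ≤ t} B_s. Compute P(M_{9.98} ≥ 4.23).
P(M_{9.98} ≥ 4.23) = 2·P(B_{9.98} ≥ 4.23) = 2(1 − Φ(4.23/√9.98)) ≈ 0.1806

By the reflection principle for Brownian motion, P(M_t ≥ a) = 2 · P(B_t ≥ a) for a ≥ 0. Since B_t ~ N(0, t), P(B_t ≥ 4.23) = 1 − Φ(4.23/√t) = 1 − Φ(4.23/√9.98) = 1 − Φ(1.3390). So
  P(M_{9.98} ≥ 4.23) = 2(1 − Φ(1.3390)) ≈ 0.1806.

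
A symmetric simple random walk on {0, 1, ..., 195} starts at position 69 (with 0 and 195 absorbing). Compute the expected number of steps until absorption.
E[τ | X_0 = 69] = 8694

Let v_k = E[τ | X_0 = k]. Boundary: v_0 = v_195 = 0. Recurrence: v_k = 1 + (v_{k-1} + v_{k+1})/2 for 1 ≤ k ≤ 194. The particular solution to v_k − (v_{k-1} + v_{k+1})/2 = 1 is v_k = −k^2. Adding homogeneous solution A + B k and matching boundaries gives v_k = k (195 − k). Substituting k = 69: v_69 = 69 · 126 = 8694.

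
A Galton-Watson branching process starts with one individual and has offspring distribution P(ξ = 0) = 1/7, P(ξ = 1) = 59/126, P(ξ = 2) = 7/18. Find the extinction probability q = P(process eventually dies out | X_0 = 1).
q = 18/49

The pgf is f(s) = 1/7 + 59/126·s + 7/18·s². The extinction probability q is the smallest fixed point of f in [0, 1]. Setting s = f(s):
  7/18·s² + (59/126 − 1)·s + 1/7 = 0
  7/18·s² − (1/7 + 7/18)·s + 1/7 = 0
which factors as (s − 1)·(7/18·s − 1/7) = 0, giving roots s = 1 and s = (1/7)/(7/18) = 18/49.
Mean offspring μ = 59/126 + 2·7/18 = 157/126 > 1 (supercritical), so q < 1. The extinction probability is the smaller root: q = (1/7)/(7/18) = 18/49.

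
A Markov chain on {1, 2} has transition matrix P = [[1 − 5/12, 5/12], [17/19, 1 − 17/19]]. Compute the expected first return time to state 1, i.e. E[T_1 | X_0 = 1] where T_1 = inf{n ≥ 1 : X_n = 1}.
E[T_1 | X_0 = 1] = 1/π_1 = 299/204

For an irreducible recurrent Markov chain with stationary distribution π, E[T_i | X_0 = i] = 1/π_i (Kac's formula). Here π_1 = (17/19)/(5/12 + 17/19) = (17/19)/(299/228) = 204/299, so E[T_1 | X_0 = 1] = 1/π_1 = (5/12 + 17/19)/(17/19) = (299/228)/(17/19) = 299/204.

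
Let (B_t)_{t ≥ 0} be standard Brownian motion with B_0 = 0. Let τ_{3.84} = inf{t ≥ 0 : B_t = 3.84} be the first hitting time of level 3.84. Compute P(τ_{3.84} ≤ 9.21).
P(τ_{3.84} ≤ 9.21) = 2(1 − Φ(3.84/√9.21)) = 2(1 − Φ(1.2653)) ≈ 0.2058

By the reflection principle for standard BM, P(τ_b ≤ t) = 2 · P(B_t ≥ b). Since B_t ~ N(0, t), P(B_t ≥ 3.84) = 1 − Φ(3.84/√t) = 1 − Φ(3.84/√9.21) = 1 − Φ(1.2653) ≈ 0.10288. Doubling: P(τ_{3.84} ≤ 9.21) ≈ 2 · 0.10288 = 0.20576 ≈ 0.2058.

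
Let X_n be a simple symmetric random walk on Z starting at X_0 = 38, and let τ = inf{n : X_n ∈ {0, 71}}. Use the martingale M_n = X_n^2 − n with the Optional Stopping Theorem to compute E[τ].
E[τ] = 1254

M_n = X_n^2 − n is a martingale (since E[X_{n+1}^2 | F_n] = X_n^2 + 1). By OST (τ has finite mean in a bounded region), E[M_τ] = E[M_0] = X_0^2 − 0 = 38^2 = 1444. Also E[M_τ] = E[X_τ^2] − E[τ]. The walk exits at 0 or 71, with P(hit 71 first) = 38/71, so E[X_τ^2] = 71^2 · 38/71 + 0 = 2698. Thus E[τ] = E[X_τ^2] − E[M_τ] = 2698 − 1444 = 1254 = 38(71 − 38) = 1254.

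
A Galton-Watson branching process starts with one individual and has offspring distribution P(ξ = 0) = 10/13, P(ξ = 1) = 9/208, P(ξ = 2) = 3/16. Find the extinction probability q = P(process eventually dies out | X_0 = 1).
q = 1

Mean offspring μ = 0·10/13 + 1·9/208 + 2·3/16 = 87/208 ≤ 1. For μ ≤ 1 with offspring not concentrated at 1, the Galton-Watson process goes extinct almost surely, so q = 1.
(Algebraic check: The pgf is f(s) = 10/13 + 9/208·s + 3/16·s². The extinction probability q is the smallest fixed point of f in [0, 1]. Setting s = f(s):
  3/16·s² + (9/208 − 1)·s + 10/13 = 0
  3/16·s² − (10/13 + 3/16)·s + 10/13 = 0
which factors as (s − 1)·(3/16·s − 10/13) = 0, giving roots s = 1 and s = (10/13)/(3/16) = 160/39. Since 160/39 ≥ 1, the smallest root in [0, 1] is s = 1.)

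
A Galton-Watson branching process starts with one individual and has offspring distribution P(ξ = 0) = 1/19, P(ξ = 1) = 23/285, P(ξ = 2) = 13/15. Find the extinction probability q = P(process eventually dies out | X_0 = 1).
q = 15/247

The pgf is f(s) = 1/19 + 23/285·s + 13/15·s². The extinction probability q is the smallest fixed point of f in [0, 1]. Setting s = f(s):
  13/15·s² + (23/285 − 1)·s + 1/19 = 0
  13/15·s² − (1/19 + 13/15)·s + 1/19 = 0
which factors as (s − 1)·(13/15·s − 1/19) = 0, giving roots s = 1 and s = (1/19)/(13/15) = 15/247.
Mean offspring μ = 23/285 + 2·13/15 = 517/285 > 1 (supercritical), so q < 1. The extinction probability is the smaller root: q = (1/19)/(13/15) = 15/247.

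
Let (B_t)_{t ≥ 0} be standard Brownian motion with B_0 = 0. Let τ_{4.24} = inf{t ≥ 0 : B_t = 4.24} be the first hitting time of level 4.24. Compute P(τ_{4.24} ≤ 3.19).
P(τ_{4.24} ≤ 3.19) = 2(1 − Φ(4.24/√3.19)) = 2(1 − Φ(2.3739)) ≈ 0.0176

By the reflection principle for standard BM, P(τ_b ≤ t) = 2 · P(B_t ≥ b). Since B_t ~ N(0, t), P(B_t ≥ 4.24) = 1 − Φ(4.24/√t) = 1 − Φ(4.24/√3.19) = 1 − Φ(2.3739) ≈ 0.00880. Doubling: P(τ_{4.24} ≤ 3.19) ≈ 2 · 0.00880 = 0.01760 ≈ 0.0176.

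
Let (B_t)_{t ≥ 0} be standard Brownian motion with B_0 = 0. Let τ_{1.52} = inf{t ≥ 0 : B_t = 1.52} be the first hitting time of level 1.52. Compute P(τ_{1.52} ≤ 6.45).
P(τ_{1.52} ≤ 6.45) = 2(1 − Φ(1.52/√6.45)) = 2(1 − Φ(0.5985)) ≈ 0.5495

By the reflection principle for standard BM, P(τ_b ≤ t) = 2 · P(B_t ≥ b). Since B_t ~ N(0, t), P(B_t ≥ 1.52) = 1 − Φ(1.52/√t) = 1 − Φ(1.52/√6.45) = 1 − Φ(0.5985) ≈ 0.27475. Doubling: P(τ_{1.52} ≤ 6.45) ≈ 2 · 0.27475 = 0.54950 ≈ 0.5495.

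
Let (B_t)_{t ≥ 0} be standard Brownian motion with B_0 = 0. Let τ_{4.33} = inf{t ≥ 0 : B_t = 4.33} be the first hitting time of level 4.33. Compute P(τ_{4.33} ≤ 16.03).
P(τ_{4.33} ≤ 16.03) = 2(1 − Φ(4.33/√16.03)) = 2(1 − Φ(1.0815)) ≈ 0.2795

By the reflection principle for standard BM, P(τ_b ≤ t) = 2 · P(B_t ≥ b). Since B_t ~ N(0, t), P(B_t ≥ 4.33) = 1 − Φ(4.33/√t) = 1 − Φ(4.33/√16.03) = 1 − Φ(1.0815) ≈ 0.13974. Doubling: P(τ_{4.33} ≤ 16.03) ≈ 2 · 0.13974 = 0.27948 ≈ 0.2795.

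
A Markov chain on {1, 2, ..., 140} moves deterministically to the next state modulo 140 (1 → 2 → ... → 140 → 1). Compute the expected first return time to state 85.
E[T_85 | X_0 = 85] = 140

The chain cycles deterministically, so starting at state 85 it returns in exactly 140 steps. Equivalently, the stationary distribution is uniform π_j = 1/140 for every state j, so by Kac's formula E[T_85] = 1/π_85 = 140.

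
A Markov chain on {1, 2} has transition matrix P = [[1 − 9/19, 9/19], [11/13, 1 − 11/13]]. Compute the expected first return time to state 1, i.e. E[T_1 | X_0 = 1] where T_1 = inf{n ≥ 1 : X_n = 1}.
E[T_1 | X_0 = 1] = 1/π_1 = 326/209

For an irreducible recurrent Markov chain with stationary distribution π, E[T_i | X_0 = i] = 1/π_i (Kac's formula). Here π_1 = (11/13)/(9/19 + 11/13) = (11/13)/(326/247) = 209/326, so E[T_1 | X_0 = 1] = 1/π_1 = (9/19 + 11/13)/(11/13) = (326/247)/(11/13) = 326/209.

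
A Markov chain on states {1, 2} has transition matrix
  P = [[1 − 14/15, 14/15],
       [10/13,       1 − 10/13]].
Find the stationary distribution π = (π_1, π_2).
π_1 = 75/166, π_2 = 91/166

Solve πP = π with π_1 + π_2 = 1. From πP = π: π_1 · (1 − 14/15) + π_2 · 10/13 = π_1 ⇒ π_2 · 10/13 = π_1 · 14/15 ⇒ π_2/π_1 = (14/15)/(10/13) = 91/75. Together with π_1 + π_2 = 1:
  π_1 = (10/13)/(14/15 + 10/13) = (10/13)/(332/195) = 75/166,
  π_2 = (14/15)/(14/15 + 10/13) = (14/15)/(332/195) = 91/166.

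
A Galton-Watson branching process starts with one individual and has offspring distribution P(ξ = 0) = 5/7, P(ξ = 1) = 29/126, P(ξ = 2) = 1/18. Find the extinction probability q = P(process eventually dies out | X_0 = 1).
q = 1

Mean offspring μ = 0·5/7 + 1·29/126 + 2·1/18 = 43/126 ≤ 1. For μ ≤ 1 with offspring not concentrated at 1, the Galton-Watson process goes extinct almost surely, so q = 1.
(Algebraic check: The pgf is f(s) = 5/7 + 29/126·s + 1/18·s². The extinction probability q is the smallest fixed point of f in [0, 1]. Setting s = f(s):
  1/18·s² + (29/126 − 1)·s + 5/7 = 0
  1/18·s² − (5/7 + 1/18)·s + 5/7 = 0
which factors as (s − 1)·(1/18·s − 5/7) = 0, giving roots s = 1 and s = (5/7)/(1/18) = 90/7. Since 90/7 ≥ 1, the smallest root in [0, 1] is s = 1.)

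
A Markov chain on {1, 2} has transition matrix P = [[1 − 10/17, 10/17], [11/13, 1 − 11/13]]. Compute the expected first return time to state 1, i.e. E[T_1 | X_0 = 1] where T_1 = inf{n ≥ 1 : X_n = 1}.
E[T_1 | X_0 = 1] = 1/π_1 = 317/187

For an irreducible recurrent Markov chain with stationary distribution π, E[T_i | X_0 = i] = 1/π_i (Kac's formula). Here π_1 = (11/13)/(10/17 + 11/13) = (11/13)/(317/221) = 187/317, so E[T_1 | X_0 = 1] = 1/π_1 = (10/17 + 11/13)/(11/13) = (317/221)/(11/13) = 317/187.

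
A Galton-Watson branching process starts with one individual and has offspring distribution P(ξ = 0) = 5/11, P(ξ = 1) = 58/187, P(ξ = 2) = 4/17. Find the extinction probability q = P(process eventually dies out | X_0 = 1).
q = 1

Mean offspring μ = 0·5/11 + 1·58/187 + 2·4/17 = 146/187 ≤ 1. For μ ≤ 1 with offspring not concentrated at 1, the Galton-Watson process goes extinct almost surely, so q = 1.
(Algebraic check: The pgf is f(s) = 5/11 + 58/187·s + 4/17·s². The extinction probability q is the smallest fixed point of f in [0, 1]. Setting s = f(s):
  4/17·s² + (58/187 − 1)·s + 5/11 = 0
  4/17·s² − (5/11 + 4/17)·s + 5/11 = 0
which factors as (s − 1)·(4/17·s − 5/11) = 0, giving roots s = 1 and s = (5/11)/(4/17) = 85/44. Since 85/44 ≥ 1, the smallest root in [0, 1] is s = 1.)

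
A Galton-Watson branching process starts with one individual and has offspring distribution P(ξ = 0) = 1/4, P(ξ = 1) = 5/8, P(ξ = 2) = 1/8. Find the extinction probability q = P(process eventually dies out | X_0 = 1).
q = 1

Mean offspring μ = 0·1/4 + 1·5/8 + 2·1/8 = 7/8 ≤ 1. For μ ≤ 1 with offspring not concentrated at 1, the Galton-Watson process goes extinct almost surely, so q = 1.
(Algebraic check: The pgf is f(s) = 1/4 + 5/8·s + 1/8·s². The extinction probability q is the smallest fixed point of f in [0, 1]. Setting s = f(s):
  1/8·s² + (5/8 − 1)·s + 1/4 = 0
  1/8·s² − (1/4 + 1/8)·s + 1/4 = 0
which factors as (s − 1)·(1/8·s − 1/4) = 0, giving roots s = 1 and s = (1/4)/(1/8) = 2. Since 2 ≥ 1, the smallest root in [0, 1] is s = 1.)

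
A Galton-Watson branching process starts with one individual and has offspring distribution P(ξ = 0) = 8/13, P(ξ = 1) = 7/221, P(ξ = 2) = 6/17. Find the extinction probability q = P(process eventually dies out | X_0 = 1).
q = 1

Mean offspring μ = 0·8/13 + 1·7/221 + 2·6/17 = 163/221 ≤ 1. For μ ≤ 1 with offspring not concentrated at 1, the Galton-Watson process goes extinct almost surely, so q = 1.
(Algebraic check: The pgf is f(s) = 8/13 + 7/221·s + 6/17·s². The extinction probability q is the smallest fixed point of f in [0, 1]. Setting s = f(s):
  6/17·s² + (7/221 − 1)·s + 8/13 = 0
  6/17·s² − (8/13 + 6/17)·s + 8/13 = 0
which factors as (s − 1)·(6/17·s − 8/13) = 0, giving roots s = 1 and s = (8/13)/(6/17) = 68/39. Since 68/39 ≥ 1, the smallest root in [0, 1] is s = 1.)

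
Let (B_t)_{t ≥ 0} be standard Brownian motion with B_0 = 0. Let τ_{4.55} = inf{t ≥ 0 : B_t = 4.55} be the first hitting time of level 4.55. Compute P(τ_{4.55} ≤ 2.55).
P(τ_{4.55} ≤ 2.55) = 2(1 − Φ(4.55/√2.55)) = 2(1 − Φ(2.8493)) ≈ 0.0044

By the reflection principle for standard BM, P(τ_b ≤ t) = 2 · P(B_t ≥ b). Since B_t ~ N(0, t), P(B_t ≥ 4.55) = 1 − Φ(4.55/√t) = 1 − Φ(4.55/√2.55) = 1 − Φ(2.8493) ≈ 0.00219. Doubling: P(τ_{4.55} ≤ 2.55) ≈ 2 · 0.00219 = 0.00438 ≈ 0.0044.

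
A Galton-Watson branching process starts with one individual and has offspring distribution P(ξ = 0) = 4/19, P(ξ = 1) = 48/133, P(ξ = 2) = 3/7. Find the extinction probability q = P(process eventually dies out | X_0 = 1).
q = 28/57

The pgf is f(s) = 4/19 + 48/133·s + 3/7·s². The extinction probability q is the smallest fixed point of f in [0, 1]. Setting s = f(s):
  3/7·s² + (48/133 − 1)·s + 4/19 = 0
  3/7·s² − (4/19 + 3/7)·s + 4/19 = 0
which factors as (s − 1)·(3/7·s − 4/19) = 0, giving roots s = 1 and s = (4/19)/(3/7) = 28/57.
Mean offspring μ = 48/133 + 2·3/7 = 162/133 > 1 (supercritical), so q < 1. The extinction probability is the smaller root: q = (4/19)/(3/7) = 28/57.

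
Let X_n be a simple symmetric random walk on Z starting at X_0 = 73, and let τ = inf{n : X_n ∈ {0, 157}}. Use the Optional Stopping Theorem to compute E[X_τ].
E[X_τ] = 73

X_n is a martingale and τ is a bounded-mean stopping time (indeed τ is finite a.s. with bounded expectation since the walk is in a bounded region). By the OST, E[X_τ] = E[X_0] = 73. Equivalently: E[X_τ] = 157 · P(hit 157 first) + 0 · P(hit 0 first) = 157 · (73/157) = 73.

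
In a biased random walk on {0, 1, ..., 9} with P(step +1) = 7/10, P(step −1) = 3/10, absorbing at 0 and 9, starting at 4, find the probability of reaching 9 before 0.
P(hit 9 before 0) = (1 − (3/7)^4) / (1 − (3/7)^9) = 9748060/10083481

Let u_k denote P(reach 9 before 0 | start at k). Boundary: u_0 = 0, u_9 = 1. Recurrence: u_k = 7/10·u_{k+1} + 3/10·u_{k-1} for 1 ≤ k ≤ 8. Try u_k = A + B·r^k with r = q/p = (3/10)/(7/10) = 3/7. Substitution satisfies the recurrence; boundary conditions give:
  u_k = (1 − r^k) / (1 − r^N) = (1 − (3/7)^4) / (1 − (3/7)^9) = 9748060/10083481.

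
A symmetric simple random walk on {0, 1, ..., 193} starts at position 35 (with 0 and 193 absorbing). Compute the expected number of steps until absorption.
E[τ | X_0 = 35] = 5530

Let v_k = E[τ | X_0 = k]. Boundary: v_0 = v_193 = 0. Recurrence: v_k = 1 + (v_{k-1} + v_{k+1})/2 for 1 ≤ k ≤ 192. The particular solution to v_k − (v_{k-1} + v_{k+1})/2 = 1 is v_k = −k^2. Adding homogeneous solution A + B k and matching boundaries gives v_k = k (193 − k). Substituting k = 35: v_35 = 35 · 158 = 5530.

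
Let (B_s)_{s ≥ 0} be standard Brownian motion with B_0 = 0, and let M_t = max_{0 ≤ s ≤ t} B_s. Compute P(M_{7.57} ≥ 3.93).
P(M_{7.57} ≥ 3.93) = 2·P(B_{7.57} ≥ 3.93) = 2(1 − Φ(3.93/√7.57)) ≈ 0.1532

By the reflection principle for Brownian motion, P(M_t ≥ a) = 2 · P(B_t ≥ a) for a ≥ 0. Since B_t ~ N(0, t), P(B_t ≥ 3.93) = 1 − Φ(3.93/√t) = 1 − Φ(3.93/√7.57) = 1 − Φ(1.4284). So
  P(M_{7.57} ≥ 3.93) = 2(1 − Φ(1.4284)) ≈ 0.1532.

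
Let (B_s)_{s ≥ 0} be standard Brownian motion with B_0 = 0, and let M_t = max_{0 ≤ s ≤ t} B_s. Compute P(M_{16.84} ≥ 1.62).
P(M_{16.84} ≥ 1.62) = 2·P(B_{16.84} ≥ 1.62) = 2(1 − Φ(1.62/√16.84)) ≈ 0.6930

By the reflection principle for Brownian motion, P(M_t ≥ a) = 2 · P(B_t ≥ a) for a ≥ 0. Since B_t ~ N(0, t), P(B_t ≥ 1.62) = 1 − Φ(1.62/√t) = 1 − Φ(1.62/√16.84) = 1 − Φ(0.3948). So
  P(M_{16.84} ≥ 1.62) = 2(1 − Φ(0.3948)) ≈ 0.6930.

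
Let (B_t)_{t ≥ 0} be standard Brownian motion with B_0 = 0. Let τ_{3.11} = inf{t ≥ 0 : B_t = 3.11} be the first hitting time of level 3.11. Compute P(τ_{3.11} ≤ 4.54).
P(τ_{3.11} ≤ 4.54) = 2(1 − Φ(3.11/√4.54)) = 2(1 − Φ(1.4596)) ≈ 0.1444

By the reflection principle for standard BM, P(τ_b ≤ t) = 2 · P(B_t ≥ b). Since B_t ~ N(0, t), P(B_t ≥ 3.11) = 1 − Φ(3.11/√t) = 1 − Φ(3.11/√4.54) = 1 − Φ(1.4596) ≈ 0.07220. Doubling: P(τ_{3.11} ≤ 4.54) ≈ 2 · 0.07220 = 0.14440 ≈ 0.1444.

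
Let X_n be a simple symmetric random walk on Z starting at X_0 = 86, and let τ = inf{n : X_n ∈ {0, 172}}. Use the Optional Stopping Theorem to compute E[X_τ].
E[X_τ] = 86

X_n is a martingale and τ is a bounded-mean stopping time (indeed τ is finite a.s. with bounded expectation since the walk is in a bounded region). By the OST, E[X_τ] = E[X_0] = 86. Equivalently: E[X_τ] = 172 · P(hit 172 first) + 0 · P(hit 0 first) = 172 · (86/172) = 86.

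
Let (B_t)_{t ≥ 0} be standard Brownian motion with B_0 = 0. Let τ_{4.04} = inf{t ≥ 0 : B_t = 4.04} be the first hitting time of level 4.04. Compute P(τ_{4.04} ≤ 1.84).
P(τ_{4.04} ≤ 1.84) = 2(1 − Φ(4.04/√1.84)) = 2(1 − Φ(2.9783)) ≈ 0.0029

By the reflection principle for standard BM, P(τ_b ≤ t) = 2 · P(B_t ≥ b). Since B_t ~ N(0, t), P(B_t ≥ 4.04) = 1 − Φ(4.04/√t) = 1 − Φ(4.04/√1.84) = 1 − Φ(2.9783) ≈ 0.00145. Doubling: P(τ_{4.04} ≤ 1.84) ≈ 2 · 0.00145 = 0.00290 ≈ 0.0029.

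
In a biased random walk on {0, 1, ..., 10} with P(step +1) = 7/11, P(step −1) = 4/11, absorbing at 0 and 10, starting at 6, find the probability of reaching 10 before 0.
P(hit 10 before 0) = (1 − (4/7)^6) / (1 − (4/7)^10) = 8261841/8528081

Let u_k denote P(reach 10 before 0 | start at k). Boundary: u_0 = 0, u_10 = 1. Recurrence: u_k = 7/11·u_{k+1} + 4/11·u_{k-1} for 1 ≤ k ≤ 9. Try u_k = A + B·r^k with r = q/p = (4/11)/(7/11) = 4/7. Substitution satisfies the recurrence; boundary conditions give:
  u_k = (1 − r^k) / (1 − r^N) = (1 − (4/7)^6) / (1 − (4/7)^10) = 8261841/8528081.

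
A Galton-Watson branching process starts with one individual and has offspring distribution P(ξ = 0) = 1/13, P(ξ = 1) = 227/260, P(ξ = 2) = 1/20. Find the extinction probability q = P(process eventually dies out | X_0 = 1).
q = 1

Mean offspring μ = 0·1/13 + 1·227/260 + 2·1/20 = 253/260 ≤ 1. For μ ≤ 1 with offspring not concentrated at 1, the Galton-Watson process goes extinct almost surely, so q = 1.
(Algebraic check: The pgf is f(s) = 1/13 + 227/260·s + 1/20·s². The extinction probability q is the smallest fixed point of f in [0, 1]. Setting s = f(s):
  1/20·s² + (227/260 − 1)·s + 1/13 = 0
  1/20·s² − (1/13 + 1/20)·s + 1/13 = 0
which factors as (s − 1)·(1/20·s − 1/13) = 0, giving roots s = 1 and s = (1/13)/(1/20) = 20/13. Since 20/13 ≥ 1, the smallest root in [0, 1] is s = 1.)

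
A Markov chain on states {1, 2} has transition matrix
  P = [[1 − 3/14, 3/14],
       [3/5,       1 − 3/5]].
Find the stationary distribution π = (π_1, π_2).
π_1 = 14/19, π_2 = 5/19

Solve πP = π with π_1 + π_2 = 1. From πP = π: π_1 · (1 − 3/14) + π_2 · 3/5 = π_1 ⇒ π_2 · 3/5 = π_1 · 3/14 ⇒ π_2/π_1 = (3/14)/(3/5) = 5/14. Together with π_1 + π_2 = 1:
  π_1 = (3/5)/(3/14 + 3/5) = (3/5)/(57/70) = 14/19,
  π_2 = (3/14)/(3/14 + 3/5) = (3/14)/(57/70) = 5/19.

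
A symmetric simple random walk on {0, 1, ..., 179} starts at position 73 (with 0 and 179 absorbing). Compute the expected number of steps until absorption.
E[τ | X_0 = 73] = 7738

Let v_k = E[τ | X_0 = k]. Boundary: v_0 = v_179 = 0. Recurrence: v_k = 1 + (v_{k-1} + v_{k+1})/2 for 1 ≤ k ≤ 178. The particular solution to v_k − (v_{k-1} + v_{k+1})/2 = 1 is v_k = −k^2. Adding homogeneous solution A + B k and matching boundaries gives v_k = k (179 − k). Substituting k = 73: v_73 = 73 · 106 = 7738.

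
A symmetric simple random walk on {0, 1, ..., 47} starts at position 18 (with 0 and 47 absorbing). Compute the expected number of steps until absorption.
E[τ | X_0 = 18] = 522

Let v_k = E[τ | X_0 = k]. Boundary: v_0 = v_47 = 0. Recurrence: v_k = 1 + (v_{k-1} + v_{k+1})/2 for 1 ≤ k ≤ 46. The particular solution to v_k − (v_{k-1} + v_{k+1})/2 = 1 is v_k = −k^2. Adding homogeneous solution A + B k and matching boundaries gives v_k = k (47 − k). Substituting k = 18: v_18 = 18 · 29 = 522.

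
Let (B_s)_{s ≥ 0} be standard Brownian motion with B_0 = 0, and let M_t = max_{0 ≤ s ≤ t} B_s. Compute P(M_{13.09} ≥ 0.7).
P(M_{13.09} ≥ 0.7) = 2·P(B_{13.09} ≥ 0.7) = 2(1 − Φ(0.7/√13.09)) ≈ 0.8466

By the reflection principle for Brownian motion, P(M_t ≥ a) = 2 · P(B_t ≥ a) for a ≥ 0. Since B_t ~ N(0, t), P(B_t ≥ 0.7) = 1 − Φ(0.7/√t) = 1 − Φ(0.7/√13.09) = 1 − Φ(0.1935). So
  P(M_{13.09} ≥ 0.7) = 2(1 − Φ(0.1935)) ≈ 0.8466.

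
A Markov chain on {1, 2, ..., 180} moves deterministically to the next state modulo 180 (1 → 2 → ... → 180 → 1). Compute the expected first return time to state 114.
E[T_114 | X_0 = 114] = 180

The chain cycles deterministically, so starting at state 114 it returns in exactly 180 steps. Equivalently, the stationary distribution is uniform π_j = 1/180 for every state j, so by Kac's formula E[T_114] = 1/π_114 = 180.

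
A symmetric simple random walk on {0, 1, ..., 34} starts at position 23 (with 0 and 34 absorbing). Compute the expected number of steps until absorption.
E[τ | X_0 = 23] = 253

Let v_k = E[τ | X_0 = k]. Boundary: v_0 = v_34 = 0. Recurrence: v_k = 1 + (v_{k-1} + v_{k+1})/2 for 1 ≤ k ≤ 33. The particular solution to v_k − (v_{k-1} + v_{k+1})/2 = 1 is v_k = −k^2. Adding homogeneous solution A + B k and matching boundaries gives v_k = k (34 − k). Substituting k = 23: v_23 = 23 · 11 = 253.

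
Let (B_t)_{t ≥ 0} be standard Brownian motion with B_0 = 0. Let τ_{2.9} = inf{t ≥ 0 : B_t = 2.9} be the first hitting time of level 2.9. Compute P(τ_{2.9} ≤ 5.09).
P(τ_{2.9} ≤ 5.09) = 2(1 − Φ(2.9/√5.09)) = 2(1 − Φ(1.2854)) ≈ 0.1987

By the reflection principle for standard BM, P(τ_b ≤ t) = 2 · P(B_t ≥ b). Since B_t ~ N(0, t), P(B_t ≥ 2.9) = 1 − Φ(2.9/√t) = 1 − Φ(2.9/√5.09) = 1 − Φ(1.2854) ≈ 0.09933. Doubling: P(τ_{2.9} ≤ 5.09) ≈ 2 · 0.09933 = 0.19866 ≈ 0.1987.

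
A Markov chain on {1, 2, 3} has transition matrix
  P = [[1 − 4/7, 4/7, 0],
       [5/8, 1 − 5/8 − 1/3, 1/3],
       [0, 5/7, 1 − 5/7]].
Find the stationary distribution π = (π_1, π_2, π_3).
π = (525/1229, 480/1229, 224/1229)

This is a birth-death chain on three states, which satisfies detailed balance: π_1 · P_{12} = π_2 · P_{21} and π_2 · P_{23} = π_3 · P_{32}.
From π_1 · 4/7 = π_2 · 5/8: π_2/π_1 = (4/7)/(5/8) = 32/35.
From π_2 · 1/3 = π_3 · 5/7: π_3/π_2 = (1/3)/(5/7) = 7/15.
Take π_1 proportional to 1; then unnormalized π = (1, 32/35, 32/75). Normalize by dividing by the sum 1229/525:
  π = (525/1229, 480/1229, 224/1229).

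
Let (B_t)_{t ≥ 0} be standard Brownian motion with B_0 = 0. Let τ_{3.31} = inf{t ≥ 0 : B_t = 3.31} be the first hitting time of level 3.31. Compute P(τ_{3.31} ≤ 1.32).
P(τ_{3.31} ≤ 1.32) = 2(1 − Φ(3.31/√1.32)) = 2(1 − Φ(2.8810)) ≈ 0.0040

By the reflection principle for standard BM, P(τ_b ≤ t) = 2 · P(B_t ≥ b). Since B_t ~ N(0, t), P(B_t ≥ 3.31) = 1 − Φ(3.31/√t) = 1 − Φ(3.31/√1.32) = 1 − Φ(2.8810) ≈ 0.00198. Doubling: P(τ_{3.31} ≤ 1.32) ≈ 2 · 0.00198 = 0.00396 ≈ 0.0040.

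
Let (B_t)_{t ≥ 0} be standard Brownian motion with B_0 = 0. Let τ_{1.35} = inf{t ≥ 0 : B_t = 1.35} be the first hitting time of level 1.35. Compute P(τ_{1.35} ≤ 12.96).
P(τ_{1.35} ≤ 12.96) = 2(1 − Φ(1.35/√12.96)) = 2(1 − Φ(0.3750)) ≈ 0.7077

By the reflection principle for standard BM, P(τ_b ≤ t) = 2 · P(B_t ≥ b). Since B_t ~ N(0, t), P(B_t ≥ 1.35) = 1 − Φ(1.35/√t) = 1 − Φ(1.35/√12.96) = 1 − Φ(0.3750) ≈ 0.35383. Doubling: P(τ_{1.35} ≤ 12.96) ≈ 2 · 0.35383 = 0.70766 ≈ 0.7077.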